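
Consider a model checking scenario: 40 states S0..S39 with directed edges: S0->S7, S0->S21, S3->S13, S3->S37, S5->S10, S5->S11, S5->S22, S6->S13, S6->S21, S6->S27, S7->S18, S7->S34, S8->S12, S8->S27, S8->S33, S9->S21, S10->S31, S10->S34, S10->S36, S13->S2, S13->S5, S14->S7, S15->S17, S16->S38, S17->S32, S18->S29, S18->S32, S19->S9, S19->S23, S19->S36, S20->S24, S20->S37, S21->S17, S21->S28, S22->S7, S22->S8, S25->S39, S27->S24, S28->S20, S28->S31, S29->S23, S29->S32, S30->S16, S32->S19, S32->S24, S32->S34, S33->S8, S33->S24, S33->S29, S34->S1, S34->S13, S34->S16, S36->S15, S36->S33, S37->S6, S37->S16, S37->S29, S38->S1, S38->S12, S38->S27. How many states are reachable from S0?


BFS from S0:
  layer 0: {S0}
  layer 1: {S7, S21}
  layer 2: {S17, S18, S28, S34}
  layer 3: {S1, S13, S16, S20, S29, S31, S32}
  layer 4: {S2, S5, S19, S23, S24, S37, S38}
  layer 5: {S6, S9, S10, S11, S12, S22, S27, S36}
  layer 6: {S8, S15, S33}
Reachable set: {S0, S1, S2, S5, S6, S7, S8, S9, S10, S11, S12, S13, S15, S16, S17, S18, S19, S20, S21, S22, S23, S24, S27, S28, S29, S31, S32, S33, S34, S36, S37, S38}
Count = 32

32


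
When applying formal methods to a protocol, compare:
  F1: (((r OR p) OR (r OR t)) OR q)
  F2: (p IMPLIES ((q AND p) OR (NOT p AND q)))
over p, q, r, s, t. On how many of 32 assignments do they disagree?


F1 = (((r OR p) OR (r OR t)) OR q)
F2 = (p IMPLIES ((q AND p) OR (NOT p AND q)))
Evaluate both on each of 32 rows (bits = p,q,r,s,t):
  row 0 [00000]: F1=0 F2=1 (differ) -> 1
  row 1 [00001]: F1=1 F2=1 -> 0
  row 2 [00010]: F1=0 F2=1 (differ) -> 1
  row 3 [00011]: F1=1 F2=1 -> 0
  row 4 [00100]: F1=1 F2=1 -> 0
  row 5 [00101]: F1=1 F2=1 -> 0
  row 6 [00110]: F1=1 F2=1 -> 0
  row 7 [00111]: F1=1 F2=1 -> 0
  row 8 [01000]: F1=1 F2=1 -> 0
  row 9 [01001]: F1=1 F2=1 -> 0
  row 10 [01010]: F1=1 F2=1 -> 0
  row 11 [01011]: F1=1 F2=1 -> 0
  row 12 [01100]: F1=1 F2=1 -> 0
  row 13 [01101]: F1=1 F2=1 -> 0
  row 14 [01110]: F1=1 F2=1 -> 0
  row 15 [01111]: F1=1 F2=1 -> 0
  row 16 [10000]: F1=1 F2=0 (differ) -> 1
  row 17 [10001]: F1=1 F2=0 (differ) -> 1
  row 18 [10010]: F1=1 F2=0 (differ) -> 1
  row 19 [10011]: F1=1 F2=0 (differ) -> 1
  row 20 [10100]: F1=1 F2=0 (differ) -> 1
  row 21 [10101]: F1=1 F2=0 (differ) -> 1
  row 22 [10110]: F1=1 F2=0 (differ) -> 1
  row 23 [10111]: F1=1 F2=0 (differ) -> 1
  row 24 [11000]: F1=1 F2=1 -> 0
  row 25 [11001]: F1=1 F2=1 -> 0
  row 26 [11010]: F1=1 F2=1 -> 0
  row 27 [11011]: F1=1 F2=1 -> 0
  row 28 [11100]: F1=1 F2=1 -> 0
  row 29 [11101]: F1=1 F2=1 -> 0
  row 30 [11110]: F1=1 F2=1 -> 0
  row 31 [11111]: F1=1 F2=1 -> 0
Full result column, 8 rows per line (p,q fixed per line; r,s,t runs 000..111 left to right):
  rows 0-7 [p,q=00]: 10100000  (ones: 2)
  rows 8-15 [p,q=01]: 00000000  (ones: 0)
  rows 16-23 [p,q=10]: 11111111  (ones: 8)
  rows 24-31 [p,q=11]: 00000000  (ones: 0)
Disagreements = 2+0+8+0 = 10

10


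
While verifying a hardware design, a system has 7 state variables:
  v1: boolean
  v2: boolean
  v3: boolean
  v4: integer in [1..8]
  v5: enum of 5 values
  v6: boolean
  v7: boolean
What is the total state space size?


State space = product of domain sizes of all variables.
Domain sizes:
  v1 (boolean): 2
  v2 (boolean): 2
  v3 (boolean): 2
  v4 (integer in [1..8]): 8
  v5 (enum of 5 values): 5
  v6 (boolean): 2
  v7 (boolean): 2
Product = 2 * 2 * 2 * 8 * 5 * 2 * 2 = 1280

1280


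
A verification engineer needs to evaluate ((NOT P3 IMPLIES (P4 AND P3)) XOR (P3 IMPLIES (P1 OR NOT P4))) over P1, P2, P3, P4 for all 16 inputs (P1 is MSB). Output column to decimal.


Formula: ((NOT P3 IMPLIES (P4 AND P3)) XOR (P3 IMPLIES (P1 OR NOT P4))) over P1, P2, P3, P4 (16 rows)
Evaluate each row (bits = P1,P2,P3,P4, MSB first):
  row 0 [0000]: ((NOT 0 IMPLIES (0 AND 0)) XOR (0 IMPLIES (0 OR NOT 0))) -> 1
  row 1 [0001]: ((NOT 0 IMPLIES (1 AND 0)) XOR (0 IMPLIES (0 OR NOT 1))) -> 1
  row 2 [0010]: ((NOT 1 IMPLIES (0 AND 1)) XOR (1 IMPLIES (0 OR NOT 0))) -> 0
  row 3 [0011]: ((NOT 1 IMPLIES (1 AND 1)) XOR (1 IMPLIES (0 OR NOT 1))) -> 1
  row 4 [0100]: ((NOT 0 IMPLIES (0 AND 0)) XOR (0 IMPLIES (0 OR NOT 0))) -> 1
  row 5 [0101]: ((NOT 0 IMPLIES (1 AND 0)) XOR (0 IMPLIES (0 OR NOT 1))) -> 1
  row 6 [0110]: ((NOT 1 IMPLIES (0 AND 1)) XOR (1 IMPLIES (0 OR NOT 0))) -> 0
  row 7 [0111]: ((NOT 1 IMPLIES (1 AND 1)) XOR (1 IMPLIES (0 OR NOT 1))) -> 1
  row 8 [1000]: ((NOT 0 IMPLIES (0 AND 0)) XOR (0 IMPLIES (1 OR NOT 0))) -> 1
  row 9 [1001]: ((NOT 0 IMPLIES (1 AND 0)) XOR (0 IMPLIES (1 OR NOT 1))) -> 1
  row 10 [1010]: ((NOT 1 IMPLIES (0 AND 1)) XOR (1 IMPLIES (1 OR NOT 0))) -> 0
  row 11 [1011]: ((NOT 1 IMPLIES (1 AND 1)) XOR (1 IMPLIES (1 OR NOT 1))) -> 0
  row 12 [1100]: ((NOT 0 IMPLIES (0 AND 0)) XOR (0 IMPLIES (1 OR NOT 0))) -> 1
  row 13 [1101]: ((NOT 0 IMPLIES (1 AND 0)) XOR (0 IMPLIES (1 OR NOT 1))) -> 1
  row 14 [1110]: ((NOT 1 IMPLIES (0 AND 1)) XOR (1 IMPLIES (1 OR NOT 0))) -> 0
  row 15 [1111]: ((NOT 1 IMPLIES (1 AND 1)) XOR (1 IMPLIES (1 OR NOT 1))) -> 0
Full result column, 4 rows per line (P1,P2 fixed per line; P3,P4 runs 00..11 left to right):
  rows 0-3 [P1,P2=00]: 1101  = hex D
  rows 4-7 [P1,P2=01]: 1101  = hex D
  rows 8-11 [P1,P2=10]: 1100  = hex C
  rows 12-15 [P1,P2=11]: 1100  = hex C
Output column (row 0 .. row 15) = 1101110111001100
Output column grouped in 4s = 1101 1101 1100 1100 = 0xDDCC
Convert to decimal digit by digit (value = value*16 + digit):
  D -> 13
  13*16 + 13 (D) = 221
  221*16 + 12 (C) = 3548
  3548*16 + 12 (C) = 56780
Decimal = 56780

56780


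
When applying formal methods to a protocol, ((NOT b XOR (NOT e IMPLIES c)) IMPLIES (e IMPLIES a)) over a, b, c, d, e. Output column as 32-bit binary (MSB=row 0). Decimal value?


Formula: ((NOT b XOR (NOT e IMPLIES c)) IMPLIES (e IMPLIES a)) over a, b, c, d, e (32 rows)
Evaluate each row (bits = a,b,c,d,e, MSB first):
  row 0 [00000]: ((NOT 0 XOR (NOT 0 IMPLIES 0)) IMPLIES (0 IMPLIES 0)) -> 1
  row 1 [00001]: ((NOT 0 XOR (NOT 1 IMPLIES 0)) IMPLIES (1 IMPLIES 0)) -> 1
  row 2 [00010]: ((NOT 0 XOR (NOT 0 IMPLIES 0)) IMPLIES (0 IMPLIES 0)) -> 1
  row 3 [00011]: ((NOT 0 XOR (NOT 1 IMPLIES 0)) IMPLIES (1 IMPLIES 0)) -> 1
  row 4 [00100]: ((NOT 0 XOR (NOT 0 IMPLIES 1)) IMPLIES (0 IMPLIES 0)) -> 1
  row 5 [00101]: ((NOT 0 XOR (NOT 1 IMPLIES 1)) IMPLIES (1 IMPLIES 0)) -> 1
  row 6 [00110]: ((NOT 0 XOR (NOT 0 IMPLIES 1)) IMPLIES (0 IMPLIES 0)) -> 1
  row 7 [00111]: ((NOT 0 XOR (NOT 1 IMPLIES 1)) IMPLIES (1 IMPLIES 0)) -> 1
  row 8 [01000]: ((NOT 1 XOR (NOT 0 IMPLIES 0)) IMPLIES (0 IMPLIES 0)) -> 1
  row 9 [01001]: ((NOT 1 XOR (NOT 1 IMPLIES 0)) IMPLIES (1 IMPLIES 0)) -> 0
  row 10 [01010]: ((NOT 1 XOR (NOT 0 IMPLIES 0)) IMPLIES (0 IMPLIES 0)) -> 1
  row 11 [01011]: ((NOT 1 XOR (NOT 1 IMPLIES 0)) IMPLIES (1 IMPLIES 0)) -> 0
  row 12 [01100]: ((NOT 1 XOR (NOT 0 IMPLIES 1)) IMPLIES (0 IMPLIES 0)) -> 1
  row 13 [01101]: ((NOT 1 XOR (NOT 1 IMPLIES 1)) IMPLIES (1 IMPLIES 0)) -> 0
  row 14 [01110]: ((NOT 1 XOR (NOT 0 IMPLIES 1)) IMPLIES (0 IMPLIES 0)) -> 1
  row 15 [01111]: ((NOT 1 XOR (NOT 1 IMPLIES 1)) IMPLIES (1 IMPLIES 0)) -> 0
  row 16 [10000]: ((NOT 0 XOR (NOT 0 IMPLIES 0)) IMPLIES (0 IMPLIES 1)) -> 1
  row 17 [10001]: ((NOT 0 XOR (NOT 1 IMPLIES 0)) IMPLIES (1 IMPLIES 1)) -> 1
  row 18 [10010]: ((NOT 0 XOR (NOT 0 IMPLIES 0)) IMPLIES (0 IMPLIES 1)) -> 1
  row 19 [10011]: ((NOT 0 XOR (NOT 1 IMPLIES 0)) IMPLIES (1 IMPLIES 1)) -> 1
  row 20 [10100]: ((NOT 0 XOR (NOT 0 IMPLIES 1)) IMPLIES (0 IMPLIES 1)) -> 1
  row 21 [10101]: ((NOT 0 XOR (NOT 1 IMPLIES 1)) IMPLIES (1 IMPLIES 1)) -> 1
  row 22 [10110]: ((NOT 0 XOR (NOT 0 IMPLIES 1)) IMPLIES (0 IMPLIES 1)) -> 1
  row 23 [10111]: ((NOT 0 XOR (NOT 1 IMPLIES 1)) IMPLIES (1 IMPLIES 1)) -> 1
  row 24 [11000]: ((NOT 1 XOR (NOT 0 IMPLIES 0)) IMPLIES (0 IMPLIES 1)) -> 1
  row 25 [11001]: ((NOT 1 XOR (NOT 1 IMPLIES 0)) IMPLIES (1 IMPLIES 1)) -> 1
  row 26 [11010]: ((NOT 1 XOR (NOT 0 IMPLIES 0)) IMPLIES (0 IMPLIES 1)) -> 1
  row 27 [11011]: ((NOT 1 XOR (NOT 1 IMPLIES 0)) IMPLIES (1 IMPLIES 1)) -> 1
  row 28 [11100]: ((NOT 1 XOR (NOT 0 IMPLIES 1)) IMPLIES (0 IMPLIES 1)) -> 1
  row 29 [11101]: ((NOT 1 XOR (NOT 1 IMPLIES 1)) IMPLIES (1 IMPLIES 1)) -> 1
  row 30 [11110]: ((NOT 1 XOR (NOT 0 IMPLIES 1)) IMPLIES (0 IMPLIES 1)) -> 1
  row 31 [11111]: ((NOT 1 XOR (NOT 1 IMPLIES 1)) IMPLIES (1 IMPLIES 1)) -> 1
Full result column, 4 rows per line (a,b,c fixed per line; d,e runs 00..11 left to right):
  rows 0-3 [a,b,c=000]: 1111  = hex F
  rows 4-7 [a,b,c=001]: 1111  = hex F
  rows 8-11 [a,b,c=010]: 1010  = hex A
  rows 12-15 [a,b,c=011]: 1010  = hex A
  rows 16-19 [a,b,c=100]: 1111  = hex F
  rows 20-23 [a,b,c=101]: 1111  = hex F
  rows 24-27 [a,b,c=110]: 1111  = hex F
  rows 28-31 [a,b,c=111]: 1111  = hex F
Output column (row 0 .. row 31) = 11111111101010101111111111111111
Output column grouped in 4s = 1111 1111 1010 1010 1111 1111 1111 1111 = 0xFFAAFFFF
Convert to decimal digit by digit (value = value*16 + digit):
  F -> 15
  15*16 + 15 (F) = 255
  255*16 + 10 (A) = 4090
  4090*16 + 10 (A) = 65450
  65450*16 + 15 (F) = 1047215
  1047215*16 + 15 (F) = 16755455
  16755455*16 + 15 (F) = 268087295
  268087295*16 + 15 (F) = 4289396735
Decimal = 4289396735

4289396735


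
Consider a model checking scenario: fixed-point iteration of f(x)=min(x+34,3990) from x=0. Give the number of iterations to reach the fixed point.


Step 1: x=0, cap=3990, increment=34
Step 2: x grows by 34 each step until capped at 3990; fixed point is x=3990
Step 3: iterations = ceil(3990/34) = 118

118


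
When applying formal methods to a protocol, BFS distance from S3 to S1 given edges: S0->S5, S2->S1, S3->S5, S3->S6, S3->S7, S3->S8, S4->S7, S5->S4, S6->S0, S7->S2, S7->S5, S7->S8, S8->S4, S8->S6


BFS layer-by-layer from S3:
  dist 0: {S3}
  dist 1: {S5, S6, S7, S8}
  dist 2: {S0, S2, S4}
  dist 3: {S1}
  -> S1 reached at distance 3
Shortest path length = 3

3


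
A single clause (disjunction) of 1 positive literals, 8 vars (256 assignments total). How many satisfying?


Step 1: Total=2^8=256
Step 2: Unsat when all 1 false: 2^7=128
Step 3: Sat=256-128=128

128


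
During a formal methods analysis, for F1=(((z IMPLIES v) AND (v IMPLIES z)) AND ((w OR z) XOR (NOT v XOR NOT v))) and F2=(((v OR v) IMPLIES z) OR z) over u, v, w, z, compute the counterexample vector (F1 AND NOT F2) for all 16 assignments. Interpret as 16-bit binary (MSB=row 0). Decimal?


F1 = (((z IMPLIES v) AND (v IMPLIES z)) AND ((w OR z) XOR (NOT v XOR NOT v)))
F2 = (((v OR v) IMPLIES z) OR z)
Counterexample to F1=>F2 is where F1=1 and F2=0.
Evaluate each row (bits = u,v,w,z, MSB first):
  row 0 [0000]: F1=0 F2=1 -> F1&~F2 -> 0
  row 1 [0001]: F1=0 F2=1 -> F1&~F2 -> 0
  row 2 [0010]: F1=1 F2=1 -> F1&~F2 -> 0
  row 3 [0011]: F1=0 F2=1 -> F1&~F2 -> 0
  row 4 [0100]: F1=0 F2=0 -> F1&~F2 -> 0
  row 5 [0101]: F1=1 F2=1 -> F1&~F2 -> 0
  row 6 [0110]: F1=0 F2=0 -> F1&~F2 -> 0
  row 7 [0111]: F1=1 F2=1 -> F1&~F2 -> 0
  row 8 [1000]: F1=0 F2=1 -> F1&~F2 -> 0
  row 9 [1001]: F1=0 F2=1 -> F1&~F2 -> 0
  row 10 [1010]: F1=1 F2=1 -> F1&~F2 -> 0
  row 11 [1011]: F1=0 F2=1 -> F1&~F2 -> 0
  row 12 [1100]: F1=0 F2=0 -> F1&~F2 -> 0
  row 13 [1101]: F1=1 F2=1 -> F1&~F2 -> 0
  row 14 [1110]: F1=0 F2=0 -> F1&~F2 -> 0
  row 15 [1111]: F1=1 F2=1 -> F1&~F2 -> 0
Full result column, 4 rows per line (u,v fixed per line; w,z runs 00..11 left to right):
  rows 0-3 [u,v=00]: 0000  = hex 0
  rows 4-7 [u,v=01]: 0000  = hex 0
  rows 8-11 [u,v=10]: 0000  = hex 0
  rows 12-15 [u,v=11]: 0000  = hex 0
Counterexample vector (row 0 .. row 15) = 0000000000000000
Output column grouped in 4s = 0000 0000 0000 0000 = 0x0000
Convert to decimal digit by digit (value = value*16 + digit):
  0 -> 0
  0*16 + 0 = 0
  0*16 + 0 = 0
  0*16 + 0 = 0
Decimal = 0

0


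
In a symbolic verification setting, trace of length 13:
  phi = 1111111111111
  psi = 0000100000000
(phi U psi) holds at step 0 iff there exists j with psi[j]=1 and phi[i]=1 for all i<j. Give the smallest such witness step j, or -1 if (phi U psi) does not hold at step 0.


(phi U psi) at 0: need smallest j with psi[j]=1 and phi[i]=1 for all i in [0,j).
Scan from step 0:
  step 0: phi=1, psi=0 -> continue
  step 1: phi=1, psi=0 -> continue
  step 2: phi=1, psi=0 -> continue
  step 3: phi=1, psi=0 -> continue
  step 4: psi=1 and phi held for [0,4) -> witness found
Witness step = 4

4


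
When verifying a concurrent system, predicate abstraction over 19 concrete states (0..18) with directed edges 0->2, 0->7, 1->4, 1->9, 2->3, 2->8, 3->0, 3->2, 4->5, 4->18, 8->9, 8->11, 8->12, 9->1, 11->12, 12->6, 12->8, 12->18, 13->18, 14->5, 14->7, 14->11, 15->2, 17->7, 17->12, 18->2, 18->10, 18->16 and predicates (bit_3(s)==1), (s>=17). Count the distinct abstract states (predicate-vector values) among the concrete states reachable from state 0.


BFS from 0:
Concrete reachable: {0, 1, 2, 3, 4, 5, 6, 7, 8, 9, 10, 11, 12, 16, 18}
Abstract via predicates (bit_3(s)==1), (s>=17):
  (0,0) <- {0, 1, 2, 3, 4, 5, 6, 7, 16}
  (0,1) <- {18}
  (1,0) <- {8, 9, 10, 11, 12}
Distinct abstract states = 3

3


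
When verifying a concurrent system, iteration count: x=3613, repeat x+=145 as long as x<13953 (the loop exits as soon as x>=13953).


Step 1: x goes from 3613 toward 13953 by 145; the body runs while x<13953, so iterations = ceil((bound-start)/step)
Step 2: Distance=10340
Step 3: ceil(10340/145)=72

72


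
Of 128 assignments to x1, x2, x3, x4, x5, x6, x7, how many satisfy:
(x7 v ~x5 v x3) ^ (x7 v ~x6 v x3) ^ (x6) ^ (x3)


CNF with 4 clauses over 7 vars (128 assignments).
An assignment satisfies CNF iff every clause has >=1 true literal.
Check each row (bits = x1,x2,x3,x4,x5,x6,x7; clause T/F shown):
  row 0 [0000000]: clauses=TTFF -> 0
  row 1 [0000001]: clauses=TTFF -> 0
  row 2 [0000010]: clauses=TFTF -> 0
  row 3 [0000011]: clauses=TTTF -> 0
  row 4 [0000100]: clauses=FTFF -> 0
  (every remaining row is evaluated the same way; all 128 results are listed next)
Full result column, 8 rows per line (x1,x2,x3,x4 fixed per line; x5,x6,x7 runs 000..111 left to right):
  rows 0-7 [x1,x2,x3,x4=0000]: 00000000  (ones: 0)
  rows 8-15 [x1,x2,x3,x4=0001]: 00000000  (ones: 0)
  rows 16-23 [x1,x2,x3,x4=0010]: 00110011  (ones: 4)
  rows 24-31 [x1,x2,x3,x4=0011]: 00110011  (ones: 4)
  rows 32-39 [x1,x2,x3,x4=0100]: 00000000  (ones: 0)
  rows 40-47 [x1,x2,x3,x4=0101]: 00000000  (ones: 0)
  rows 48-55 [x1,x2,x3,x4=0110]: 00110011  (ones: 4)
  rows 56-63 [x1,x2,x3,x4=0111]: 00110011  (ones: 4)
  rows 64-71 [x1,x2,x3,x4=1000]: 00000000  (ones: 0)
  rows 72-79 [x1,x2,x3,x4=1001]: 00000000  (ones: 0)
  rows 80-87 [x1,x2,x3,x4=1010]: 00110011  (ones: 4)
  rows 88-95 [x1,x2,x3,x4=1011]: 00110011  (ones: 4)
  rows 96-103 [x1,x2,x3,x4=1100]: 00000000  (ones: 0)
  rows 104-111 [x1,x2,x3,x4=1101]: 00000000  (ones: 0)
  rows 112-119 [x1,x2,x3,x4=1110]: 00110011  (ones: 4)
  rows 120-127 [x1,x2,x3,x4=1111]: 00110011  (ones: 4)
Satisfying assignments = 0+0+4+4+0+0+4+4+0+0+4+4+0+0+4+4 = 32

32


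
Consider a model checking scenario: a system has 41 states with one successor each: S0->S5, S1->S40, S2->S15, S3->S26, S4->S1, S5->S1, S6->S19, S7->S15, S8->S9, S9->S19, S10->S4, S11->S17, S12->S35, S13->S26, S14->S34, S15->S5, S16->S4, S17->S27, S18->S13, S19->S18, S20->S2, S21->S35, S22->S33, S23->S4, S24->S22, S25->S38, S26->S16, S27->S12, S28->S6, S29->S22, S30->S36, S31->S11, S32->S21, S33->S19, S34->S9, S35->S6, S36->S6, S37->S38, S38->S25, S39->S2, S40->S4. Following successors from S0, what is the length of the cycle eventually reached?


Trace from S0 until a state repeats:
  S0 -> S5 -> S1 -> S40 -> S4 -> S1
S1 first seen at step 2, revisited at step 5.
Cycle length = 5 - 2 = 3

3


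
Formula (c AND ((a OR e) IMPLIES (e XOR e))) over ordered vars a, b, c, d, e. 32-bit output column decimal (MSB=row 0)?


Formula: (c AND ((a OR e) IMPLIES (e XOR e))) over a, b, c, d, e (32 rows)
Evaluate each row (bits = a,b,c,d,e, MSB first):
  row 0 [00000]: (0 AND ((0 OR 0) IMPLIES (0 XOR 0))) -> 0
  row 1 [00001]: (0 AND ((0 OR 1) IMPLIES (1 XOR 1))) -> 0
  row 2 [00010]: (0 AND ((0 OR 0) IMPLIES (0 XOR 0))) -> 0
  row 3 [00011]: (0 AND ((0 OR 1) IMPLIES (1 XOR 1))) -> 0
  row 4 [00100]: (1 AND ((0 OR 0) IMPLIES (0 XOR 0))) -> 1
  row 5 [00101]: (1 AND ((0 OR 1) IMPLIES (1 XOR 1))) -> 0
  row 6 [00110]: (1 AND ((0 OR 0) IMPLIES (0 XOR 0))) -> 1
  row 7 [00111]: (1 AND ((0 OR 1) IMPLIES (1 XOR 1))) -> 0
  row 8 [01000]: (0 AND ((0 OR 0) IMPLIES (0 XOR 0))) -> 0
  row 9 [01001]: (0 AND ((0 OR 1) IMPLIES (1 XOR 1))) -> 0
  row 10 [01010]: (0 AND ((0 OR 0) IMPLIES (0 XOR 0))) -> 0
  row 11 [01011]: (0 AND ((0 OR 1) IMPLIES (1 XOR 1))) -> 0
  row 12 [01100]: (1 AND ((0 OR 0) IMPLIES (0 XOR 0))) -> 1
  row 13 [01101]: (1 AND ((0 OR 1) IMPLIES (1 XOR 1))) -> 0
  row 14 [01110]: (1 AND ((0 OR 0) IMPLIES (0 XOR 0))) -> 1
  row 15 [01111]: (1 AND ((0 OR 1) IMPLIES (1 XOR 1))) -> 0
  row 16 [10000]: (0 AND ((1 OR 0) IMPLIES (0 XOR 0))) -> 0
  row 17 [10001]: (0 AND ((1 OR 1) IMPLIES (1 XOR 1))) -> 0
  row 18 [10010]: (0 AND ((1 OR 0) IMPLIES (0 XOR 0))) -> 0
  row 19 [10011]: (0 AND ((1 OR 1) IMPLIES (1 XOR 1))) -> 0
  row 20 [10100]: (1 AND ((1 OR 0) IMPLIES (0 XOR 0))) -> 0
  row 21 [10101]: (1 AND ((1 OR 1) IMPLIES (1 XOR 1))) -> 0
  row 22 [10110]: (1 AND ((1 OR 0) IMPLIES (0 XOR 0))) -> 0
  row 23 [10111]: (1 AND ((1 OR 1) IMPLIES (1 XOR 1))) -> 0
  row 24 [11000]: (0 AND ((1 OR 0) IMPLIES (0 XOR 0))) -> 0
  row 25 [11001]: (0 AND ((1 OR 1) IMPLIES (1 XOR 1))) -> 0
  row 26 [11010]: (0 AND ((1 OR 0) IMPLIES (0 XOR 0))) -> 0
  row 27 [11011]: (0 AND ((1 OR 1) IMPLIES (1 XOR 1))) -> 0
  row 28 [11100]: (1 AND ((1 OR 0) IMPLIES (0 XOR 0))) -> 0
  row 29 [11101]: (1 AND ((1 OR 1) IMPLIES (1 XOR 1))) -> 0
  row 30 [11110]: (1 AND ((1 OR 0) IMPLIES (0 XOR 0))) -> 0
  row 31 [11111]: (1 AND ((1 OR 1) IMPLIES (1 XOR 1))) -> 0
Full result column, 4 rows per line (a,b,c fixed per line; d,e runs 00..11 left to right):
  rows 0-3 [a,b,c=000]: 0000  = hex 0
  rows 4-7 [a,b,c=001]: 1010  = hex A
  rows 8-11 [a,b,c=010]: 0000  = hex 0
  rows 12-15 [a,b,c=011]: 1010  = hex A
  rows 16-19 [a,b,c=100]: 0000  = hex 0
  rows 20-23 [a,b,c=101]: 0000  = hex 0
  rows 24-27 [a,b,c=110]: 0000  = hex 0
  rows 28-31 [a,b,c=111]: 0000  = hex 0
Output column (row 0 .. row 31) = 00001010000010100000000000000000
Output column grouped in 4s = 0000 1010 0000 1010 0000 0000 0000 0000 = 0x0A0A0000
Convert to decimal digit by digit (value = value*16 + digit):
  0 -> 0
  0*16 + 10 (A) = 10
  10*16 + 0 = 160
  160*16 + 10 (A) = 2570
  2570*16 + 0 = 41120
  41120*16 + 0 = 657920
  657920*16 + 0 = 10526720
  10526720*16 + 0 = 168427520
Decimal = 168427520

168427520


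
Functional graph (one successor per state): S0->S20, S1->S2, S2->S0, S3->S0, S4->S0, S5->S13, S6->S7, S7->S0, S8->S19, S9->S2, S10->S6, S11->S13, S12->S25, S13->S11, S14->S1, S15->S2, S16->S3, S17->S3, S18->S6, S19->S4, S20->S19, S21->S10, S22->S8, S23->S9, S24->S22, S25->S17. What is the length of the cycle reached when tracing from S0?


Trace from S0 until a state repeats:
  S0 -> S20 -> S19 -> S4 -> S0
S0 first seen at step 0, revisited at step 4.
Cycle length = 4 - 0 = 4

4


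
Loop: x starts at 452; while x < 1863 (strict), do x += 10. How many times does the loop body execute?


Step 1: x goes from 452 toward 1863 by 10; the body runs while x<1863, so iterations = ceil((bound-start)/step)
Step 2: Distance=1411
Step 3: ceil(1411/10)=142

142


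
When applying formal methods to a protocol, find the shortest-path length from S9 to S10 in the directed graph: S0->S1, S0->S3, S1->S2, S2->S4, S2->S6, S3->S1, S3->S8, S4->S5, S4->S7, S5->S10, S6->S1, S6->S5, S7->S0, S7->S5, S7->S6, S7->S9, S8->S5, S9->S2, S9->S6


BFS layer-by-layer from S9:
  dist 0: {S9}
  dist 1: {S2, S6}
  dist 2: {S1, S4, S5}
  dist 3: {S7, S10}
  -> S10 reached at distance 3
Shortest path length = 3

3


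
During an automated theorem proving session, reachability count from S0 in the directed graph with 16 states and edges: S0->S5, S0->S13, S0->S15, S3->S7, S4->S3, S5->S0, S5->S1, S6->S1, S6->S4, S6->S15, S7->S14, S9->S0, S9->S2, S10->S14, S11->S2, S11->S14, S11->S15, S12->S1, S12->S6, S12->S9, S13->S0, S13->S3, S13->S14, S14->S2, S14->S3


BFS from S0:
  layer 0: {S0}
  layer 1: {S5, S13, S15}
  layer 2: {S1, S3, S14}
  layer 3: {S2, S7}
Reachable set: {S0, S1, S2, S3, S5, S7, S13, S14, S15}
Count = 9

9


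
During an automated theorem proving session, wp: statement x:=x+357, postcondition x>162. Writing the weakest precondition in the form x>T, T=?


Formula: wp(x:=E, P) = P[E/x] (substitute E for x in postcondition)
Step 1: Postcondition: x>162
Step 2: Substitute x+357 for x: x+357>162
Step 3: Solve for x: x > 162-357 = -195

-195


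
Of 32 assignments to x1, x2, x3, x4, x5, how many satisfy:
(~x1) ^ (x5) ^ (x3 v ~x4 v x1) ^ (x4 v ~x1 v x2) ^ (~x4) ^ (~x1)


CNF with 6 clauses over 5 vars (32 assignments).
An assignment satisfies CNF iff every clause has >=1 true literal.
Check each row (bits = x1,x2,x3,x4,x5; clause T/F shown):
  row 0 [00000]: clauses=TFTTTT -> 0
  row 1 [00001]: clauses=TTTTTT -> 1
  row 2 [00010]: clauses=TFFTFT -> 0
  row 3 [00011]: clauses=TTFTFT -> 0
  row 4 [00100]: clauses=TFTTTT -> 0
  row 5 [00101]: clauses=TTTTTT -> 1
  row 6 [00110]: clauses=TFTTFT -> 0
  row 7 [00111]: clauses=TTTTFT -> 0
  row 8 [01000]: clauses=TFTTTT -> 0
  row 9 [01001]: clauses=TTTTTT -> 1
  row 10 [01010]: clauses=TFFTFT -> 0
  row 11 [01011]: clauses=TTFTFT -> 0
  row 12 [01100]: clauses=TFTTTT -> 0
  row 13 [01101]: clauses=TTTTTT -> 1
  row 14 [01110]: clauses=TFTTFT -> 0
  row 15 [01111]: clauses=TTTTFT -> 0
  row 16 [10000]: clauses=FFTFTF -> 0
  row 17 [10001]: clauses=FTTFTF -> 0
  row 18 [10010]: clauses=FFTTFF -> 0
  row 19 [10011]: clauses=FTTTFF -> 0
  row 20 [10100]: clauses=FFTFTF -> 0
  row 21 [10101]: clauses=FTTFTF -> 0
  row 22 [10110]: clauses=FFTTFF -> 0
  row 23 [10111]: clauses=FTTTFF -> 0
  row 24 [11000]: clauses=FFTTTF -> 0
  row 25 [11001]: clauses=FTTTTF -> 0
  row 26 [11010]: clauses=FFTTFF -> 0
  row 27 [11011]: clauses=FTTTFF -> 0
  row 28 [11100]: clauses=FFTTTF -> 0
  row 29 [11101]: clauses=FTTTTF -> 0
  row 30 [11110]: clauses=FFTTFF -> 0
  row 31 [11111]: clauses=FTTTFF -> 0
Full result column, 8 rows per line (x1,x2 fixed per line; x3,x4,x5 runs 000..111 left to right):
  rows 0-7 [x1,x2=00]: 01000100  (ones: 2)
  rows 8-15 [x1,x2=01]: 01000100  (ones: 2)
  rows 16-23 [x1,x2=10]: 00000000  (ones: 0)
  rows 24-31 [x1,x2=11]: 00000000  (ones: 0)
Satisfying assignments = 2+2+0+0 = 4

4


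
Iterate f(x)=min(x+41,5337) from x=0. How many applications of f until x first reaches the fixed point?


Step 1: x=0, cap=5337, increment=41
Step 2: x grows by 41 each step until capped at 5337; fixed point is x=5337
Step 3: iterations = ceil(5337/41) = 131

131


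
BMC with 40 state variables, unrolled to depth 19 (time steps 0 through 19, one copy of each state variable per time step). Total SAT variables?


BMC unrolls to depth k, creating one copy of each state var for steps 0..k.
Step count = 19 + 1 = 20 (steps 0 through 19)
Vars per step = 40
Total = 40 * 20 = 800

800


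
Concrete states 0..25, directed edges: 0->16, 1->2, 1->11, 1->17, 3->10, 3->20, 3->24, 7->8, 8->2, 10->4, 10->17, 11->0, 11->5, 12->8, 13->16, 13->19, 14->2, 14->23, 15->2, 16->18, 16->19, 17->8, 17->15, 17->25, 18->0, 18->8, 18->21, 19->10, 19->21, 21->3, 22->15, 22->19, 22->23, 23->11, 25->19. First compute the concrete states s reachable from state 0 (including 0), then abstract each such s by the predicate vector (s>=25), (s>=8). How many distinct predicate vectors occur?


BFS from 0:
Concrete reachable: {0, 2, 3, 4, 8, 10, 15, 16, 17, 18, 19, 20, 21, 24, 25}
Abstract via predicates (s>=25), (s>=8):
  (0,0) <- {0, 2, 3, 4}
  (0,1) <- {8, 10, 15, 16, 17, 18, 19, 20, 21, 24}
  (1,1) <- {25}
Distinct abstract states = 3

3


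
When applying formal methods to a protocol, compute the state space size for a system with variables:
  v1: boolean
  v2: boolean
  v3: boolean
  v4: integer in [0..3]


State space = product of domain sizes of all variables.
Domain sizes:
  v1 (boolean): 2
  v2 (boolean): 2
  v3 (boolean): 2
  v4 (integer in [0..3]): 4
Product = 2 * 2 * 2 * 4 = 32

32


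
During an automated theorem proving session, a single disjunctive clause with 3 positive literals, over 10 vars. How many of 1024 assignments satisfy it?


Step 1: Total=2^10=1024
Step 2: Unsat when all 3 false: 2^7=128
Step 3: Sat=1024-128=896

896


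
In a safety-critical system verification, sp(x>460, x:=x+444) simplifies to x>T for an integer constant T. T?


Formula: sp(P, x:=E) = exists old_x. (x = E[old_x/x]) AND P[old_x/x] (old_x is the value of x before the assignment; eliminate old_x by solving x = E[old_x/x] for old_x)
Step 1: Precondition P: x>460, i.e. old_x > 460
Step 2: Assignment gives x = old_x + 444, so old_x = x - 444
Step 3: Substitute into P: x - 444 > 460
Step 4: Simplify: x > 460+444 = 904

904


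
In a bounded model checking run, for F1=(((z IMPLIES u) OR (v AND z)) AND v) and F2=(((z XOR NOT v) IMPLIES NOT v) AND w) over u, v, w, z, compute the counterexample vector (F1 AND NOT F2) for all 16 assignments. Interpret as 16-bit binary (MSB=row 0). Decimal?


F1 = (((z IMPLIES u) OR (v AND z)) AND v)
F2 = (((z XOR NOT v) IMPLIES NOT v) AND w)
Counterexample to F1=>F2 is where F1=1 and F2=0.
Evaluate each row (bits = u,v,w,z, MSB first):
  row 0 [0000]: F1=0 F2=0 -> F1&~F2 -> 0
  row 1 [0001]: F1=0 F2=0 -> F1&~F2 -> 0
  row 2 [0010]: F1=0 F2=1 -> F1&~F2 -> 0
  row 3 [0011]: F1=0 F2=1 -> F1&~F2 -> 0
  row 4 [0100]: F1=1 F2=0 -> F1&~F2 -> 1
  row 5 [0101]: F1=1 F2=0 -> F1&~F2 -> 1
  row 6 [0110]: F1=1 F2=1 -> F1&~F2 -> 0
  row 7 [0111]: F1=1 F2=0 -> F1&~F2 -> 1
  row 8 [1000]: F1=0 F2=0 -> F1&~F2 -> 0
  row 9 [1001]: F1=0 F2=0 -> F1&~F2 -> 0
  row 10 [1010]: F1=0 F2=1 -> F1&~F2 -> 0
  row 11 [1011]: F1=0 F2=1 -> F1&~F2 -> 0
  row 12 [1100]: F1=1 F2=0 -> F1&~F2 -> 1
  row 13 [1101]: F1=1 F2=0 -> F1&~F2 -> 1
  row 14 [1110]: F1=1 F2=1 -> F1&~F2 -> 0
  row 15 [1111]: F1=1 F2=0 -> F1&~F2 -> 1
Full result column, 4 rows per line (u,v fixed per line; w,z runs 00..11 left to right):
  rows 0-3 [u,v=00]: 0000  = hex 0
  rows 4-7 [u,v=01]: 1101  = hex D
  rows 8-11 [u,v=10]: 0000  = hex 0
  rows 12-15 [u,v=11]: 1101  = hex D
Counterexample vector (row 0 .. row 15) = 0000110100001101
Output column grouped in 4s = 0000 1101 0000 1101 = 0x0D0D
Convert to decimal digit by digit (value = value*16 + digit):
  0 -> 0
  0*16 + 13 (D) = 13
  13*16 + 0 = 208
  208*16 + 13 (D) = 3341
Decimal = 3341

3341


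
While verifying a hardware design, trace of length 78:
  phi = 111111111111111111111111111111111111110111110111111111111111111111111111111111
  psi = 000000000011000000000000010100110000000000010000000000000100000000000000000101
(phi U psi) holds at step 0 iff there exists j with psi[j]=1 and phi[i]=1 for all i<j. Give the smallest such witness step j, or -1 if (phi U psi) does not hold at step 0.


(phi U psi) at 0: need smallest j with psi[j]=1 and phi[i]=1 for all i in [0,j).
Scan from step 0:
  step 0: phi=1, psi=0 -> continue
  step 1: phi=1, psi=0 -> continue
  step 2: phi=1, psi=0 -> continue
  step 3: phi=1, psi=0 -> continue
  step 10: psi=1 and phi held for [0,10) -> witness found
Witness step = 10

10


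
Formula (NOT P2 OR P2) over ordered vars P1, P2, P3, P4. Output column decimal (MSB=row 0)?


Formula: (NOT P2 OR P2) over P1, P2, P3, P4 (16 rows)
Evaluate each row (bits = P1,P2,P3,P4, MSB first):
  row 0 [0000]: (NOT 0 OR 0) -> 1
  row 1 [0001]: (NOT 0 OR 0) -> 1
  row 2 [0010]: (NOT 0 OR 0) -> 1
  row 3 [0011]: (NOT 0 OR 0) -> 1
  row 4 [0100]: (NOT 1 OR 1) -> 1
  row 5 [0101]: (NOT 1 OR 1) -> 1
  row 6 [0110]: (NOT 1 OR 1) -> 1
  row 7 [0111]: (NOT 1 OR 1) -> 1
  row 8 [1000]: (NOT 0 OR 0) -> 1
  row 9 [1001]: (NOT 0 OR 0) -> 1
  row 10 [1010]: (NOT 0 OR 0) -> 1
  row 11 [1011]: (NOT 0 OR 0) -> 1
  row 12 [1100]: (NOT 1 OR 1) -> 1
  row 13 [1101]: (NOT 1 OR 1) -> 1
  row 14 [1110]: (NOT 1 OR 1) -> 1
  row 15 [1111]: (NOT 1 OR 1) -> 1
Full result column, 4 rows per line (P1,P2 fixed per line; P3,P4 runs 00..11 left to right):
  rows 0-3 [P1,P2=00]: 1111  = hex F
  rows 4-7 [P1,P2=01]: 1111  = hex F
  rows 8-11 [P1,P2=10]: 1111  = hex F
  rows 12-15 [P1,P2=11]: 1111  = hex F
Output column (row 0 .. row 15) = 1111111111111111
Output column grouped in 4s = 1111 1111 1111 1111 = 0xFFFF
Convert to decimal digit by digit (value = value*16 + digit):
  F -> 15
  15*16 + 15 (F) = 255
  255*16 + 15 (F) = 4095
  4095*16 + 15 (F) = 65535
Decimal = 65535

65535


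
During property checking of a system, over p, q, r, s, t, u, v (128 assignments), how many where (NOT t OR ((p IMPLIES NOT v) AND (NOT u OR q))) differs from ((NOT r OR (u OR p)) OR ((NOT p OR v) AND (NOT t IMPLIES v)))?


F1 = (NOT t OR ((p IMPLIES NOT v) AND (NOT u OR q)))
F2 = ((NOT r OR (u OR p)) OR ((NOT p OR v) AND (NOT t IMPLIES v)))
Evaluate both on each of 128 rows (bits = p,q,r,s,t,u,v):
  row 0 [0000000]: F1=1 F2=1 -> 0
  row 1 [0000001]: F1=1 F2=1 -> 0
  row 2 [0000010]: F1=1 F2=1 -> 0
  row 3 [0000011]: F1=1 F2=1 -> 0
  row 4 [0000100]: F1=1 F2=1 -> 0
  (every remaining row is evaluated the same way; all 128 results are listed next)
Full result column, 8 rows per line (p,q,r,s fixed per line; t,u,v runs 000..111 left to right):
  rows 0-7 [p,q,r,s=0000]: 00000011  (ones: 2)
  rows 8-15 [p,q,r,s=0001]: 00000011  (ones: 2)
  rows 16-23 [p,q,r,s=0010]: 10000011  (ones: 3)
  rows 24-31 [p,q,r,s=0011]: 10000011  (ones: 3)
  rows 32-39 [p,q,r,s=0100]: 00000000  (ones: 0)
  rows 40-47 [p,q,r,s=0101]: 00000000  (ones: 0)
  rows 48-55 [p,q,r,s=0110]: 10000000  (ones: 1)
  rows 56-63 [p,q,r,s=0111]: 10000000  (ones: 1)
  rows 64-71 [p,q,r,s=1000]: 00000111  (ones: 3)
  rows 72-79 [p,q,r,s=1001]: 00000111  (ones: 3)
  rows 80-87 [p,q,r,s=1010]: 00000111  (ones: 3)
  rows 88-95 [p,q,r,s=1011]: 00000111  (ones: 3)
  rows 96-103 [p,q,r,s=1100]: 00000101  (ones: 2)
  rows 104-111 [p,q,r,s=1101]: 00000101  (ones: 2)
  rows 112-119 [p,q,r,s=1110]: 00000101  (ones: 2)
  rows 120-127 [p,q,r,s=1111]: 00000101  (ones: 2)
Disagreements = 2+2+3+3+0+0+1+1+3+3+3+3+2+2+2+2 = 32

32


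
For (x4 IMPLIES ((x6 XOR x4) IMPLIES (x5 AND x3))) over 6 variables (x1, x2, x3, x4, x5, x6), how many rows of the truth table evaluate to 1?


Formula: (x4 IMPLIES ((x6 XOR x4) IMPLIES (x5 AND x3))) over 6 vars (64 rows)
Evaluate each row (x1, x2, x3, x4, x5, x6 as bits, MSB first):
  row 0 [000000]: (0 IMPLIES ((0 XOR 0) IMPLIES (0 AND 0))) -> 1
  row 1 [000001]: (0 IMPLIES ((1 XOR 0) IMPLIES (0 AND 0))) -> 1
  row 2 [000010]: (0 IMPLIES ((0 XOR 0) IMPLIES (1 AND 0))) -> 1
  row 3 [000011]: (0 IMPLIES ((1 XOR 0) IMPLIES (1 AND 0))) -> 1
  row 4 [000100]: (1 IMPLIES ((0 XOR 1) IMPLIES (0 AND 0))) -> 0
  (every remaining row is evaluated the same way; all 64 results are listed next)
Full result column, 8 rows per line (x1,x2,x3 fixed per line; x4,x5,x6 runs 000..111 left to right):
  rows 0-7 [x1,x2,x3=000]: 11110101  (ones: 6)
  rows 8-15 [x1,x2,x3=001]: 11110111  (ones: 7)
  rows 16-23 [x1,x2,x3=010]: 11110101  (ones: 6)
  rows 24-31 [x1,x2,x3=011]: 11110111  (ones: 7)
  rows 32-39 [x1,x2,x3=100]: 11110101  (ones: 6)
  rows 40-47 [x1,x2,x3=101]: 11110111  (ones: 7)
  rows 48-55 [x1,x2,x3=110]: 11110101  (ones: 6)
  rows 56-63 [x1,x2,x3=111]: 11110111  (ones: 7)
Count of 1-rows = 6+7+6+7+6+7+6+7 = 52

52


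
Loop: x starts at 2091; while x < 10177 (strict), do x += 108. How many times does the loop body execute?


Step 1: x goes from 2091 toward 10177 by 108; the body runs while x<10177, so iterations = ceil((bound-start)/step)
Step 2: Distance=8086
Step 3: ceil(8086/108)=75

75


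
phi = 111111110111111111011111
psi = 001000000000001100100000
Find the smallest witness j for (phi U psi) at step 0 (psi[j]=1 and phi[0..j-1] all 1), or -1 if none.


(phi U psi) at 0: need smallest j with psi[j]=1 and phi[i]=1 for all i in [0,j).
Scan from step 0:
  step 0: phi=1, psi=0 -> continue
  step 1: phi=1, psi=0 -> continue
  step 2: psi=1 and phi held for [0,2) -> witness found
Witness step = 2

2


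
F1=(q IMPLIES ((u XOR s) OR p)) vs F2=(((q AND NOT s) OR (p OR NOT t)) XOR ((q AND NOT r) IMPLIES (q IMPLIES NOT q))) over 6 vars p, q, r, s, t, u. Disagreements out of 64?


F1 = (q IMPLIES ((u XOR s) OR p))
F2 = (((q AND NOT s) OR (p OR NOT t)) XOR ((q AND NOT r) IMPLIES (q IMPLIES NOT q)))
Evaluate both on each of 64 rows (bits = p,q,r,s,t,u):
  row 0 [000000]: F1=1 F2=0 (differ) -> 1
  row 1 [000001]: F1=1 F2=0 (differ) -> 1
  row 2 [000010]: F1=1 F2=1 -> 0
  row 3 [000011]: F1=1 F2=1 -> 0
  row 4 [000100]: F1=1 F2=0 (differ) -> 1
  (every remaining row is evaluated the same way; all 64 results are listed next)
Full result column, 8 rows per line (p,q,r fixed per line; s,t,u runs 000..111 left to right):
  rows 0-7 [p,q,r=000]: 11001100  (ones: 4)
  rows 8-15 [p,q,r=001]: 11001100  (ones: 4)
  rows 16-23 [p,q,r=010]: 10100110  (ones: 4)
  rows 24-31 [p,q,r=011]: 01011001  (ones: 4)
  rows 32-39 [p,q,r=100]: 11111111  (ones: 8)
  rows 40-47 [p,q,r=101]: 11111111  (ones: 8)
  rows 48-55 [p,q,r=110]: 00000000  (ones: 0)
  rows 56-63 [p,q,r=111]: 11111111  (ones: 8)
Disagreements = 4+4+4+4+8+8+0+8 = 40

40


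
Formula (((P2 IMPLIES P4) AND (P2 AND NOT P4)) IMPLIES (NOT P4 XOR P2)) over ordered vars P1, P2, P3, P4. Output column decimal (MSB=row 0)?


Formula: (((P2 IMPLIES P4) AND (P2 AND NOT P4)) IMPLIES (NOT P4 XOR P2)) over P1, P2, P3, P4 (16 rows)
Evaluate each row (bits = P1,P2,P3,P4, MSB first):
  row 0 [0000]: (((0 IMPLIES 0) AND (0 AND NOT 0)) IMPLIES (NOT 0 XOR 0)) -> 1
  row 1 [0001]: (((0 IMPLIES 1) AND (0 AND NOT 1)) IMPLIES (NOT 1 XOR 0)) -> 1
  row 2 [0010]: (((0 IMPLIES 0) AND (0 AND NOT 0)) IMPLIES (NOT 0 XOR 0)) -> 1
  row 3 [0011]: (((0 IMPLIES 1) AND (0 AND NOT 1)) IMPLIES (NOT 1 XOR 0)) -> 1
  row 4 [0100]: (((1 IMPLIES 0) AND (1 AND NOT 0)) IMPLIES (NOT 0 XOR 1)) -> 1
  row 5 [0101]: (((1 IMPLIES 1) AND (1 AND NOT 1)) IMPLIES (NOT 1 XOR 1)) -> 1
  row 6 [0110]: (((1 IMPLIES 0) AND (1 AND NOT 0)) IMPLIES (NOT 0 XOR 1)) -> 1
  row 7 [0111]: (((1 IMPLIES 1) AND (1 AND NOT 1)) IMPLIES (NOT 1 XOR 1)) -> 1
  row 8 [1000]: (((0 IMPLIES 0) AND (0 AND NOT 0)) IMPLIES (NOT 0 XOR 0)) -> 1
  row 9 [1001]: (((0 IMPLIES 1) AND (0 AND NOT 1)) IMPLIES (NOT 1 XOR 0)) -> 1
  row 10 [1010]: (((0 IMPLIES 0) AND (0 AND NOT 0)) IMPLIES (NOT 0 XOR 0)) -> 1
  row 11 [1011]: (((0 IMPLIES 1) AND (0 AND NOT 1)) IMPLIES (NOT 1 XOR 0)) -> 1
  row 12 [1100]: (((1 IMPLIES 0) AND (1 AND NOT 0)) IMPLIES (NOT 0 XOR 1)) -> 1
  row 13 [1101]: (((1 IMPLIES 1) AND (1 AND NOT 1)) IMPLIES (NOT 1 XOR 1)) -> 1
  row 14 [1110]: (((1 IMPLIES 0) AND (1 AND NOT 0)) IMPLIES (NOT 0 XOR 1)) -> 1
  row 15 [1111]: (((1 IMPLIES 1) AND (1 AND NOT 1)) IMPLIES (NOT 1 XOR 1)) -> 1
Full result column, 4 rows per line (P1,P2 fixed per line; P3,P4 runs 00..11 left to right):
  rows 0-3 [P1,P2=00]: 1111  = hex F
  rows 4-7 [P1,P2=01]: 1111  = hex F
  rows 8-11 [P1,P2=10]: 1111  = hex F
  rows 12-15 [P1,P2=11]: 1111  = hex F
Output column (row 0 .. row 15) = 1111111111111111
Output column grouped in 4s = 1111 1111 1111 1111 = 0xFFFF
Convert to decimal digit by digit (value = value*16 + digit):
  F -> 15
  15*16 + 15 (F) = 255
  255*16 + 15 (F) = 4095
  4095*16 + 15 (F) = 65535
Decimal = 65535

65535


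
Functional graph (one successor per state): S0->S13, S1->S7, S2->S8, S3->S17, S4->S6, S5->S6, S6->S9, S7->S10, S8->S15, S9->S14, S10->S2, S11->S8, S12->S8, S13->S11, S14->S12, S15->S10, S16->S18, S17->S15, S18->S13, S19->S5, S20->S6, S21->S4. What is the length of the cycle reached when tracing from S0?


Trace from S0 until a state repeats:
  S0 -> S13 -> S11 -> S8 -> S15 -> S10 -> S2 -> S8
S8 first seen at step 3, revisited at step 7.
Cycle length = 7 - 3 = 4

4


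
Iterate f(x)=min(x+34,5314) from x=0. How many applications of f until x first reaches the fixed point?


Step 1: x=0, cap=5314, increment=34
Step 2: x grows by 34 each step until capped at 5314; fixed point is x=5314
Step 3: iterations = ceil(5314/34) = 157

157


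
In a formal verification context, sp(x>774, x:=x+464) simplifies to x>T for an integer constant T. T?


Formula: sp(P, x:=E) = exists old_x. (x = E[old_x/x]) AND P[old_x/x] (old_x is the value of x before the assignment; eliminate old_x by solving x = E[old_x/x] for old_x)
Step 1: Precondition P: x>774, i.e. old_x > 774
Step 2: Assignment gives x = old_x + 464, so old_x = x - 464
Step 3: Substitute into P: x - 464 > 774
Step 4: Simplify: x > 774+464 = 1238

1238


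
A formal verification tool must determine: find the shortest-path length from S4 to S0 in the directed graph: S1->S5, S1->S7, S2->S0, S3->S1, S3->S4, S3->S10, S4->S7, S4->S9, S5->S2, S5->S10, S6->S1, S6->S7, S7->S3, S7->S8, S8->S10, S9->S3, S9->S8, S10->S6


BFS layer-by-layer from S4:
  dist 0: {S4}
  dist 1: {S7, S9}
  dist 2: {S3, S8}
  dist 3: {S1, S10}
  dist 4: {S5, S6}
  dist 5: {S2}
  dist 6: {S0}
  -> S0 reached at distance 6
Shortest path length = 6

6


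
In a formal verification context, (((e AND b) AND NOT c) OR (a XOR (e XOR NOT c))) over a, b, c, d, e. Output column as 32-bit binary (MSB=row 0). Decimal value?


Formula: (((e AND b) AND NOT c) OR (a XOR (e XOR NOT c))) over a, b, c, d, e (32 rows)
Evaluate each row (bits = a,b,c,d,e, MSB first):
  row 0 [00000]: (((0 AND 0) AND NOT 0) OR (0 XOR (0 XOR NOT 0))) -> 1
  row 1 [00001]: (((1 AND 0) AND NOT 0) OR (0 XOR (1 XOR NOT 0))) -> 0
  row 2 [00010]: (((0 AND 0) AND NOT 0) OR (0 XOR (0 XOR NOT 0))) -> 1
  row 3 [00011]: (((1 AND 0) AND NOT 0) OR (0 XOR (1 XOR NOT 0))) -> 0
  row 4 [00100]: (((0 AND 0) AND NOT 1) OR (0 XOR (0 XOR NOT 1))) -> 0
  row 5 [00101]: (((1 AND 0) AND NOT 1) OR (0 XOR (1 XOR NOT 1))) -> 1
  row 6 [00110]: (((0 AND 0) AND NOT 1) OR (0 XOR (0 XOR NOT 1))) -> 0
  row 7 [00111]: (((1 AND 0) AND NOT 1) OR (0 XOR (1 XOR NOT 1))) -> 1
  row 8 [01000]: (((0 AND 1) AND NOT 0) OR (0 XOR (0 XOR NOT 0))) -> 1
  row 9 [01001]: (((1 AND 1) AND NOT 0) OR (0 XOR (1 XOR NOT 0))) -> 1
  row 10 [01010]: (((0 AND 1) AND NOT 0) OR (0 XOR (0 XOR NOT 0))) -> 1
  row 11 [01011]: (((1 AND 1) AND NOT 0) OR (0 XOR (1 XOR NOT 0))) -> 1
  row 12 [01100]: (((0 AND 1) AND NOT 1) OR (0 XOR (0 XOR NOT 1))) -> 0
  row 13 [01101]: (((1 AND 1) AND NOT 1) OR (0 XOR (1 XOR NOT 1))) -> 1
  row 14 [01110]: (((0 AND 1) AND NOT 1) OR (0 XOR (0 XOR NOT 1))) -> 0
  row 15 [01111]: (((1 AND 1) AND NOT 1) OR (0 XOR (1 XOR NOT 1))) -> 1
  row 16 [10000]: (((0 AND 0) AND NOT 0) OR (1 XOR (0 XOR NOT 0))) -> 0
  row 17 [10001]: (((1 AND 0) AND NOT 0) OR (1 XOR (1 XOR NOT 0))) -> 1
  row 18 [10010]: (((0 AND 0) AND NOT 0) OR (1 XOR (0 XOR NOT 0))) -> 0
  row 19 [10011]: (((1 AND 0) AND NOT 0) OR (1 XOR (1 XOR NOT 0))) -> 1
  row 20 [10100]: (((0 AND 0) AND NOT 1) OR (1 XOR (0 XOR NOT 1))) -> 1
  row 21 [10101]: (((1 AND 0) AND NOT 1) OR (1 XOR (1 XOR NOT 1))) -> 0
  row 22 [10110]: (((0 AND 0) AND NOT 1) OR (1 XOR (0 XOR NOT 1))) -> 1
  row 23 [10111]: (((1 AND 0) AND NOT 1) OR (1 XOR (1 XOR NOT 1))) -> 0
  row 24 [11000]: (((0 AND 1) AND NOT 0) OR (1 XOR (0 XOR NOT 0))) -> 0
  row 25 [11001]: (((1 AND 1) AND NOT 0) OR (1 XOR (1 XOR NOT 0))) -> 1
  row 26 [11010]: (((0 AND 1) AND NOT 0) OR (1 XOR (0 XOR NOT 0))) -> 0
  row 27 [11011]: (((1 AND 1) AND NOT 0) OR (1 XOR (1 XOR NOT 0))) -> 1
  row 28 [11100]: (((0 AND 1) AND NOT 1) OR (1 XOR (0 XOR NOT 1))) -> 1
  row 29 [11101]: (((1 AND 1) AND NOT 1) OR (1 XOR (1 XOR NOT 1))) -> 0
  row 30 [11110]: (((0 AND 1) AND NOT 1) OR (1 XOR (0 XOR NOT 1))) -> 1
  row 31 [11111]: (((1 AND 1) AND NOT 1) OR (1 XOR (1 XOR NOT 1))) -> 0
Full result column, 4 rows per line (a,b,c fixed per line; d,e runs 00..11 left to right):
  rows 0-3 [a,b,c=000]: 1010  = hex A
  rows 4-7 [a,b,c=001]: 0101  = hex 5
  rows 8-11 [a,b,c=010]: 1111  = hex F
  rows 12-15 [a,b,c=011]: 0101  = hex 5
  rows 16-19 [a,b,c=100]: 0101  = hex 5
  rows 20-23 [a,b,c=101]: 1010  = hex A
  rows 24-27 [a,b,c=110]: 0101  = hex 5
  rows 28-31 [a,b,c=111]: 1010  = hex A
Output column (row 0 .. row 31) = 10100101111101010101101001011010
Output column grouped in 4s = 1010 0101 1111 0101 0101 1010 0101 1010 = 0xA5F55A5A
Convert to decimal digit by digit (value = value*16 + digit):
  A -> 10
  10*16 + 5 = 165
  165*16 + 15 (F) = 2655
  2655*16 + 5 = 42485
  42485*16 + 5 = 679765
  679765*16 + 10 (A) = 10876250
  10876250*16 + 5 = 174020005
  174020005*16 + 10 (A) = 2784320090
Decimal = 2784320090

2784320090


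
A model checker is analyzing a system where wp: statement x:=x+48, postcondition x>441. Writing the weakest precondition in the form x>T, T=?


Formula: wp(x:=E, P) = P[E/x] (substitute E for x in postcondition)
Step 1: Postcondition: x>441
Step 2: Substitute x+48 for x: x+48>441
Step 3: Solve for x: x > 441-48 = 393

393
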